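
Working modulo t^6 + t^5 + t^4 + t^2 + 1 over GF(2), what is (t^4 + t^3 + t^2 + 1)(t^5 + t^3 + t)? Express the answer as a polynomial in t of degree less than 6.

t^5 + t^4

Multiply in GF(2)[t]: (t^4 + t^3 + t^2 + 1)·(t^5 + t^3 + t) = t^9 + t^8 + t^6 + t^5 + t^4 + t.
Reduce using t^6 ≡ t^5 + t^4 + t^2 + 1 (mod t^6 + t^5 + t^4 + t^2 + 1).
Reduced: t^5 + t^4.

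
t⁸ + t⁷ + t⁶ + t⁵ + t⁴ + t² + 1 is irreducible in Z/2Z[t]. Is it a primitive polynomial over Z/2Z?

Yes

Write f(t) = t⁸ + t⁷ + t⁶ + t⁵ + t⁴ + t² + 1.
|GF(2^8)^×| = 2^8 − 1 = 255. Prime factorization: 255 = 3·5·17.
f is primitive ⇔ t has order 255 in GF(2)[t]/(f), i.e. t^(255/q) ≠ 1 for each prime q | 255.
t^(85) mod f = t⁶ + t⁴ + t³ + t² + 1.
t^(51) mod f = t⁶ + t⁵ + t⁴ + t³ + t.
t^(15) mod f = t⁴ + t².
None equal 1, so t has full order 255; f is primitive.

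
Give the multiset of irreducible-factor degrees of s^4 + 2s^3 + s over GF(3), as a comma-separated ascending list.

Write g(s) = s^4 + 2s^3 + s.
Roots in GF(3): g(0) = 0 → root; g(1) = 1; g(2) = 1.
Linear factors from roots: (s).
Complete factorization: g(s) = (s)·(s^3 + 2s^2 + 1).
Factor degrees with multiplicity: 1 + 3 = 4.

1, 3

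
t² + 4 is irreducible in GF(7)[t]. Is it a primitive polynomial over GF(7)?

No

Write f(t) = t² + 4.
|GF(7^2)^×| = 7^2 − 1 = 48. Prime factorization: 48 = 2^4·3.
f is primitive ⇔ t has order 48 in GF(7)[t]/(f), i.e. t^(48/q) ≠ 1 for each prime q | 48.
t^(24) mod f = 1
t^(16) mod f = 2.
Since t^(24) = 1, the order of t divides 24 < 48; not primitive.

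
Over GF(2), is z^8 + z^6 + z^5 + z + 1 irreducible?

Write g(z) = z^8 + z^6 + z^5 + z + 1.
Check for roots in GF(2): g(0) = 1; g(1) = 1.
No roots, so no linear factors.
Monic irreducibles of degree 2 over GF(2): z^2 + z + 1.
None of them divide g (all give nonzero remainder).
Monic irreducibles of degree 3 over GF(2): z^3 + z + 1, z^3 + z^2 + 1.
None of them divide g (all give nonzero remainder).
Monic irreducibles of degree 4 over GF(2): z^4 + z + 1, z^4 + z^3 + 1, z^4 + z^3 + z^2 + z + 1.
None of them divide g (all give nonzero remainder).
No irreducible factor of degree ≤ 4 exists, so g is irreducible over GF(2).

Yes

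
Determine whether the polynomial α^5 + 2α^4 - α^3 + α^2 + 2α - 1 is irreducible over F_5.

Write m(α) = α^5 + 2α^4 - α^3 + α^2 + 2α - 1.
Check for roots in F_5: m(0) = 4; m(1) = 4; m(2) = 3; m(3) = 2; m(4) = 0 → root.
m(4) = 0, so (α − 4) divides m(α); m is reducible.

No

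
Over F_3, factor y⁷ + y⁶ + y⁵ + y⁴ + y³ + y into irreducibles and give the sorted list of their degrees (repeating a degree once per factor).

1, 1, 2, 3

Write g(y) = y⁷ + y⁶ + y⁵ + y⁴ + y³ + y.
Roots in F_3: g(0) = 0 → root; g(1) = 0 → root; g(2) = 1.
Linear factors from roots: (y), (y + 2).
Complete factorization: g(y) = (y)·(y + 2)·(y² + 1)·(y³ + 2y² + 2y + 2).
Factor degrees with multiplicity: 1 + 1 + 2 + 3 = 7.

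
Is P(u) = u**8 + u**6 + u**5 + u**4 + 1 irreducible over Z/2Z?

Yes

Check for roots in Z/2Z: P(0) = 1; P(1) = 1.
No roots, so no linear factors.
Monic irreducibles of degree 2 over GF(2): u**2 + u + 1.
None of them divide P (all give nonzero remainder).
Monic irreducibles of degree 3 over GF(2): u**3 + u + 1, u**3 + u**2 + 1.
None of them divide P (all give nonzero remainder).
Monic irreducibles of degree 4 over GF(2): u**4 + u + 1, u**4 + u**3 + 1, u**4 + u**3 + u**2 + u + 1.
None of them divide P (all give nonzero remainder).
No irreducible factor of degree ≤ 4 exists, so P is irreducible over GF(2).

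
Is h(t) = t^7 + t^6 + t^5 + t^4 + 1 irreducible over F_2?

Check for roots in F_2: h(0) = 1; h(1) = 1.
No roots, so no linear factors.
Monic irreducibles of degree 2 over GF(2): t^2 + t + 1.
None of them divide h (all give nonzero remainder).
Monic irreducibles of degree 3 over GF(2): t^3 + t + 1, t^3 + t^2 + 1.
None of them divide h (all give nonzero remainder).
No irreducible factor of degree ≤ 3 exists, so h is irreducible over GF(2).

Yes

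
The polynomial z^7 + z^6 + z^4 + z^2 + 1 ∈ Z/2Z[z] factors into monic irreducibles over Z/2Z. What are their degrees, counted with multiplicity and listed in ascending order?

7

Write h(z) = z^7 + z^6 + z^4 + z^2 + 1.
Roots in Z/2Z: h(0) = 1; h(1) = 1.
Complete factorization: h(z) = (z^7 + z^6 + z^4 + z^2 + 1).
Factor degrees with multiplicity: 7 = 7.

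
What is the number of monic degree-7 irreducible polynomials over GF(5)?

11160

Gauss's count: N_{5}(7) = (1/7) Σ_{d|7} μ(7/d)·5^d.
Divisors of 7: 1, 7; μ(7/d) for each: -1, 1.
Σ = − 5^1 + 5^7 = 78120.
N = 78120/7 = 11160.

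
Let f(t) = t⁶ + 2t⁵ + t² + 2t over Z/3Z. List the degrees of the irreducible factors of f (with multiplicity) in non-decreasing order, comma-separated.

Roots in Z/3Z: f(0) = 0 → root; f(1) = 0 → root; f(2) = 1.
Linear factors from roots: (t), (t + 2).
Complete factorization: f(t) = (t)·(t + 2)·(t² + t + 2)·(t² + 2t + 2).
Factor degrees with multiplicity: 1 + 1 + 2 + 2 = 6.

1, 1, 2, 2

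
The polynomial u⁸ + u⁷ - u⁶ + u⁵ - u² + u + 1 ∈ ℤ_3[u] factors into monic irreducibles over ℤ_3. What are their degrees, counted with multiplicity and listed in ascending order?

1, 1, 3, 3

Write h(u) = u⁸ + u⁷ - u⁶ + u⁵ - u² + u + 1.
Roots in ℤ_3: h(0) = 1; h(1) = 0 → root; h(2) = 0 → root.
Linear factors from roots: (u - 1), (u + 1).
Complete factorization: h(u) = (u + 1)·(u - 1)·(u³ - u + 1)·(u³ + u² + u - 1).
Factor degrees with multiplicity: 1 + 1 + 3 + 3 = 8.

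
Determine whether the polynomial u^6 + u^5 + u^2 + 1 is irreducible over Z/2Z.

Write P(u) = u^6 + u^5 + u^2 + 1.
Check for roots in Z/2Z: P(0) = 1; P(1) = 0 → root.
P(1) = 0, so (u − 1) divides P(u); P is reducible.

No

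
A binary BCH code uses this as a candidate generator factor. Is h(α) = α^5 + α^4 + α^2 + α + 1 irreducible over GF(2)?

Yes

Check for roots in GF(2): h(0) = 1; h(1) = 1.
No roots, so no linear factors.
Monic irreducibles of degree 2 over GF(2): α^2 + α + 1.
None of them divide h (all give nonzero remainder).
No irreducible factor of degree ≤ 2 exists, so h is irreducible over GF(2).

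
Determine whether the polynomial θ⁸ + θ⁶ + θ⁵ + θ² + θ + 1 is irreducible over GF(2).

No

Write g(θ) = θ⁸ + θ⁶ + θ⁵ + θ² + θ + 1.
Check for roots in GF(2): g(0) = 1; g(1) = 0 → root.
g(1) = 0, so (θ − 1) divides g(θ); g is reducible.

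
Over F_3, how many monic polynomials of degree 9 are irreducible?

2184

x^(3^9) − x is the product of all monic irreducibles of degree dividing 9; Möbius inversion gives N = (1/9) Σ μ(9/d)·3^d.
Divisors of 9: 1, 3, 9; μ(9/d) for each: 0, -1, 1.
Σ = − 3^3 + 3^9 = 19656.
N = 19656/9 = 2184.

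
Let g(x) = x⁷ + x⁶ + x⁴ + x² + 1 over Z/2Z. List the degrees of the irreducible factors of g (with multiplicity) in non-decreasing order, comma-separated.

7

Roots in Z/2Z: g(0) = 1; g(1) = 1.
Complete factorization: g(x) = (x⁷ + x⁶ + x⁴ + x² + 1).
Factor degrees with multiplicity: 7 = 7.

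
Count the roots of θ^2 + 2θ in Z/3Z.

2

Write h(θ) = θ^2 + 2θ.
Evaluate at each of the 3 elements of Z/3Z:
h(0) = 0 → root; h(1) = 0 → root; h(2) = 2.
Roots: {0, 1}.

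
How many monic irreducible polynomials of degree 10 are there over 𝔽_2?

99

x^(2^10) − x is the product of all monic irreducibles of degree dividing 10; Möbius inversion gives N = (1/10) Σ μ(10/d)·2^d.
Divisors of 10: 1, 2, 5, 10; μ(10/d) for each: 1, -1, -1, 1.
Σ = 2^1 − 2^2 − 2^5 + 2^10 = 990.
N = 990/10 = 99.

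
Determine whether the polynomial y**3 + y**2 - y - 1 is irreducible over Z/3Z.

No

Write f(y) = y**3 + y**2 - y - 1.
Check for roots in Z/3Z: f(0) = 2; f(1) = 0 → root; f(2) = 0 → root.
f(1) = 0, so (y − 1) divides f(y); f is reducible.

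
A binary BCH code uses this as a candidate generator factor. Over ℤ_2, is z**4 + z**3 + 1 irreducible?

Write g(z) = z**4 + z**3 + 1.
Check for roots in ℤ_2: g(0) = 1; g(1) = 1.
No roots, so no linear factors.
Monic irreducibles of degree 2 over GF(2): z**2 + z + 1.
None of them divide g (all give nonzero remainder).
No irreducible factor of degree ≤ 2 exists, so g is irreducible over GF(2).

Yes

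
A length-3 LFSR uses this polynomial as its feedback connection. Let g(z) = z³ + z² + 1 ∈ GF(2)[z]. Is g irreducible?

Yes

Check for roots in GF(2): g(0) = 1; g(1) = 1.
No roots. A degree-3 polynomial over a field with no linear factor is irreducible.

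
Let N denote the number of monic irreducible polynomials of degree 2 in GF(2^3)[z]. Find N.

Gauss's count: N_{8}(2) = (1/2) Σ_{d|2} μ(2/d)·8^d.
Divisors of 2: 1, 2; μ(2/d) for each: -1, 1.
Σ = − 8^1 + 8^2 = 56.
N = 56/2 = 28.

28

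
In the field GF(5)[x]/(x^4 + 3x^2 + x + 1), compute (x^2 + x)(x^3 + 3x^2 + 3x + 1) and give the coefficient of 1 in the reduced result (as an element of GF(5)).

1

Multiply in GF(5)[x]: (x^2 + x)·(x^3 + 3x^2 + 3x + 1) = x^5 + 4x^4 + x^3 + 4x^2 + x.
Reduce using x^4 ≡ 2x^2 + 4x + 4 (mod x^4 + 3x^2 + x + 1).
Reduced: 3x^3 + x^2 + x + 1.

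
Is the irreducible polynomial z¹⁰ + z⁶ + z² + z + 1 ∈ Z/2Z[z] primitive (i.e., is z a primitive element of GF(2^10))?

Write f(z) = z¹⁰ + z⁶ + z² + z + 1.
|GF(2^10)^×| = 2^10 − 1 = 1023. Prime factorization: 1023 = 3·11·31.
f is primitive ⇔ z has order 1023 in GF(2)[z]/(f), i.e. z^(1023/q) ≠ 1 for each prime q | 1023.
z^(341) mod f = 1
z^(93) mod f = z⁹ + z⁸ + z⁷ + z⁴ + z³ + z².
z^(33) mod f = z⁷ + z⁶ + z⁵ + z⁴ + z² + z.
Since z^(341) = 1, the order of z divides 341 < 1023; not primitive.

No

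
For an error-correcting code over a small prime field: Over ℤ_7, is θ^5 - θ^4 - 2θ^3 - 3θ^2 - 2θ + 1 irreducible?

Write g(θ) = θ^5 - θ^4 - 2θ^3 - 3θ^2 - 2θ + 1.
Check for roots in ℤ_7: g(0) = 1; g(1) = 1; g(2) = 6; g(3) = 6; g(4) = 4; g(5) = 3; g(6) = 0 → root.
g(6) = 0, so (θ − 6) divides g(θ); g is reducible.

No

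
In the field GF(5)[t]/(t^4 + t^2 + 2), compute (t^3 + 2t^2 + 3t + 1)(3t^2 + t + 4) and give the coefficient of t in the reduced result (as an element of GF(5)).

Multiply in GF(5)[t]: (t^3 + 2t^2 + 3t + 1)·(3t^2 + t + 4) = 3t^5 + 2t^4 + 4t^2 + 3t + 4.
Reduce using t^4 ≡ 4t^2 + 3 (mod t^4 + t^2 + 2).
Reduced: 2t^3 + 2t^2 + 2t.

2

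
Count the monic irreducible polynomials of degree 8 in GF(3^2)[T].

Gauss's count: N_{9}(8) = (1/8) Σ_{d|8} μ(8/d)·9^d.
Divisors of 8: 1, 2, 4, 8; μ(8/d) for each: 0, 0, -1, 1.
Σ = − 9^4 + 9^8 = 43040160.
N = 43040160/8 = 5380020.

5380020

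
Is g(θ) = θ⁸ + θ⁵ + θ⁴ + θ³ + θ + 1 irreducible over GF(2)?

No

Check for roots in GF(2): g(0) = 1; g(1) = 0 → root.
g(1) = 0, so (θ − 1) divides g(θ); g is reducible.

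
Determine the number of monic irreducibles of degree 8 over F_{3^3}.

35303625630

x^(27^8) − x is the product of all monic irreducibles of degree dividing 8; Möbius inversion gives N = (1/8) Σ μ(8/d)·27^d.
Divisors of 8: 1, 2, 4, 8; μ(8/d) for each: 0, 0, -1, 1.
Σ = − 27^4 + 27^8 = 282429005040.
N = 282429005040/8 = 35303625630.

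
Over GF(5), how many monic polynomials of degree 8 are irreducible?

The number of monic irreducibles of degree 8 over GF(5) is (1/8)·Σ_{d∣8} μ(8/d) 5^d.
Divisors of 8: 1, 2, 4, 8; μ(8/d) for each: 0, 0, -1, 1.
Σ = − 5^4 + 5^8 = 390000.
N = 390000/8 = 48750.

48750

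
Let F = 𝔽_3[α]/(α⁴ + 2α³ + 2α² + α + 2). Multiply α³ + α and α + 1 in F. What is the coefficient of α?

0

Multiply in 𝔽_3[α]: (α³ + α)·(α + 1) = α⁴ + α³ + α² + α.
Reduce using α⁴ ≡ α³ + α² + 2α + 1 (mod α⁴ + 2α³ + 2α² + α + 2).
Reduced: 2α³ + 2α² + 1.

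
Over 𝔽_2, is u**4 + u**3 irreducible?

No

Write g(u) = u**4 + u**3.
Check for roots in 𝔽_2: g(0) = 0 → root; g(1) = 0 → root.
g(0) = 0, so (u) divides g(u); g is reducible.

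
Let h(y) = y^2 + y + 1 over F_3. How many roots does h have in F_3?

Evaluate at each of the 3 elements of F_3:
h(0) = 1; h(1) = 0 → root; h(2) = 1.
Roots: {1}.

1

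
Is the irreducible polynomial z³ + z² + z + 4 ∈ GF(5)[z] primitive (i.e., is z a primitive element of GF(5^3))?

Write f(z) = z³ + z² + z + 4.
|GF(5^3)^×| = 5^3 − 1 = 124. Prime factorization: 124 = 2^2·31.
f is primitive ⇔ z has order 124 in GF(5)[z]/(f), i.e. z^(124/q) ≠ 1 for each prime q | 124.
z^(62) mod f = 1
z^(4) mod f = 2z + 4.
Since z^(62) = 1, the order of z divides 62 < 124; not primitive.

No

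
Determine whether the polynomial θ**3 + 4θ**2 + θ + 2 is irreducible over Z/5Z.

Write m(θ) = θ**3 + 4θ**2 + θ + 2.
Check for roots in Z/5Z: m(0) = 2; m(1) = 3; m(2) = 3; m(3) = 3; m(4) = 4.
No roots. A degree-3 polynomial over a field with no linear factor is irreducible.

Yes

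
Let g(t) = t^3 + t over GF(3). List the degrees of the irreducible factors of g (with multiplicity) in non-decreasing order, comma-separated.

Roots in GF(3): g(0) = 0 → root; g(1) = 2; g(2) = 1.
Linear factors from roots: (t).
Complete factorization: g(t) = (t)·(t^2 + 1).
Factor degrees with multiplicity: 1 + 2 = 3.

1, 2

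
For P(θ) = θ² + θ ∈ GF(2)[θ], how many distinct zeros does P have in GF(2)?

2

Evaluate at each of the 2 elements of GF(2):
P(0) = 0 → root; P(1) = 0 → root.
Roots: {0, 1}.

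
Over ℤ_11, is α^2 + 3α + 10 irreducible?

Yes

Write P(α) = α^2 + 3α + 10.
Check each element of ℤ_11 for a root: P(0)=10, P(1)=3, P(2)=9, P(3)=6, P(4)=5, P(5)=6, P(6)=9, P(7)=3, P(8)=10, P(9)=8, P(10)=8.
No roots. A degree-2 polynomial over a field with no linear factor is irreducible.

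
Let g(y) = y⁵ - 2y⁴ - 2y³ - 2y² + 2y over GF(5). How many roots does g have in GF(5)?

4

Evaluate at each of the 5 elements of GF(5):
g(0) = 0 → root; g(1) = 2; g(2) = 0 → root; g(3) = 0 → root; g(4) = 0 → root.
Roots: {0, 2, 3, 4}.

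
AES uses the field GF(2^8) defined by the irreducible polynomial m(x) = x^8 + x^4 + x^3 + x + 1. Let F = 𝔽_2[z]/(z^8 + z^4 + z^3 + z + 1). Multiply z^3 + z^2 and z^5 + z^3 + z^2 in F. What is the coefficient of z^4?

0

Multiply in 𝔽_2[z]: (z^3 + z^2)·(z^5 + z^3 + z^2) = z^8 + z^7 + z^6 + z^4.
Reduce using z^8 ≡ z^4 + z^3 + z + 1 (mod z^8 + z^4 + z^3 + z + 1).
Reduced: z^7 + z^6 + z^3 + z + 1.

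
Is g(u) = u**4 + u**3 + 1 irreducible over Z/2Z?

Yes

Check for roots in Z/2Z: g(0) = 1; g(1) = 1.
No roots, so no linear factors.
Monic irreducibles of degree 2 over GF(2): u**2 + u + 1.
None of them divide g (all give nonzero remainder).
No irreducible factor of degree ≤ 2 exists, so g is irreducible over GF(2).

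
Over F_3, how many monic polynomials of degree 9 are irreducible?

2184

By the necklace-counting formula, N_3(9) = (1/9) Σ_{d|9} μ(9/d)·3^d.
Divisors of 9: 1, 3, 9; μ(9/d) for each: 0, -1, 1.
Σ = − 3^3 + 3^9 = 19656.
N = 19656/9 = 2184.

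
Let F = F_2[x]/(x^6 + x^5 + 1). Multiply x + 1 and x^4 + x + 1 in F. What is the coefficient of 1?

1

Multiply in F_2[x]: (x + 1)·(x^4 + x + 1) = x^5 + x^4 + x^2 + 1.
Reduced: x^5 + x^4 + x^2 + 1.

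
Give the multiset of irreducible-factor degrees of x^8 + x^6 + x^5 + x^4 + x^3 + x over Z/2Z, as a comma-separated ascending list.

Write g(x) = x^8 + x^6 + x^5 + x^4 + x^3 + x.
Roots in Z/2Z: g(0) = 0 → root; g(1) = 0 → root.
Linear factors from roots: (x), (x + 1).
Complete factorization: g(x) = (x)·(x + 1)·(x^2 + x + 1)^3.
Factor degrees with multiplicity: 1 + 1 + 2 + 2 + 2 = 8.

1, 1, 2, 2, 2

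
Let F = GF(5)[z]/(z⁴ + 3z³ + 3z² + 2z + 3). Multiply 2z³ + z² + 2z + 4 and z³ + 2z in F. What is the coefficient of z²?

Multiply in GF(5)[z]: (2z³ + z² + 2z + 4)·(z³ + 2z) = 2z⁶ + z⁵ + z⁴ + z³ + 4z² + 3z.
Reduce using z⁴ ≡ 2z³ + 2z² + 3z + 2 (mod z⁴ + 3z³ + 3z² + 2z + 3).
Reduced: 2z³ + 3z² + 3z.

3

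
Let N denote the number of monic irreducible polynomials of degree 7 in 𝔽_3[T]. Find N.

312

By the necklace-counting formula, N_3(7) = (1/7) Σ_{d|7} μ(7/d)·3^d.
Divisors of 7: 1, 7; μ(7/d) for each: -1, 1.
Σ = − 3^1 + 3^7 = 2184.
N = 2184/7 = 312.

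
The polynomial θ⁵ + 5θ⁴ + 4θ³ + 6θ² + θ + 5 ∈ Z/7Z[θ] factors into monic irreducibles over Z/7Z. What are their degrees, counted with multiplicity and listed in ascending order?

Write f(θ) = θ⁵ + 5θ⁴ + 4θ³ + 6θ² + θ + 5.
Linear factors from roots: (θ + 5).
Complete factorization: f(θ) = (θ + 5)·(θ² + θ + 6)·(θ² + 6θ + 6).
Factor degrees with multiplicity: 1 + 2 + 2 = 5.

1, 2, 2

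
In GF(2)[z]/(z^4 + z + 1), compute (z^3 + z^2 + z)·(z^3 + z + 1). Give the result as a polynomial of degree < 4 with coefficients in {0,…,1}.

z^3

Multiply in GF(2)[z]: (z^3 + z^2 + z)·(z^3 + z + 1) = z^6 + z^5 + z.
Reduce using z^4 ≡ z + 1 (mod z^4 + z + 1).
Reduced: z^3.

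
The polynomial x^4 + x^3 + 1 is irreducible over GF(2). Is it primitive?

Write f(x) = x^4 + x^3 + 1.
|GF(2^4)^×| = 2^4 − 1 = 15. Prime factorization: 15 = 3·5.
f is primitive ⇔ x has order 15 in GF(2)[x]/(f), i.e. x^(15/q) ≠ 1 for each prime q | 15.
x^(5) mod f = x^3 + x + 1.
x^(3) mod f = x^3.
None equal 1, so x has full order 15; f is primitive.

Yes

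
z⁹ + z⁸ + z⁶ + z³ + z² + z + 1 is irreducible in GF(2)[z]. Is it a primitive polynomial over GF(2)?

Write f(z) = z⁹ + z⁸ + z⁶ + z³ + z² + z + 1.
|GF(2^9)^×| = 2^9 − 1 = 511. Prime factorization: 511 = 7·73.
f is primitive ⇔ z has order 511 in GF(2)[z]/(f), i.e. z^(511/q) ≠ 1 for each prime q | 511.
z^(73) mod f = z⁷ + z⁵ + z⁴ + z².
z^(7) mod f = z⁷.
None equal 1, so z has full order 511; f is primitive.

Yes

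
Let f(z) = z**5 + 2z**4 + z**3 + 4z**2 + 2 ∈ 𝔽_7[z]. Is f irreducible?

Check for roots in 𝔽_7: f(0) = 2; f(1) = 3; f(2) = 6; f(3) = 1; f(4) = 0 → root; f(5) = 3; f(6) = 6.
f(4) = 0, so (z − 4) divides f(z); f is reducible.

No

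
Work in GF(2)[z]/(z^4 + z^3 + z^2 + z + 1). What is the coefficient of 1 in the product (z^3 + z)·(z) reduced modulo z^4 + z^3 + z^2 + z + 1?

Multiply in GF(2)[z]: (z^3 + z)·(z) = z^4 + z^2.
Reduce using z^4 ≡ z^3 + z^2 + z + 1 (mod z^4 + z^3 + z^2 + z + 1).
Reduced: z^3 + z + 1.

1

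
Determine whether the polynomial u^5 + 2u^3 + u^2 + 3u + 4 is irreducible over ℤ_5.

Yes

Write m(u) = u^5 + 2u^3 + u^2 + 3u + 4.
Check for roots in ℤ_5: m(0) = 4; m(1) = 1; m(2) = 2; m(3) = 4; m(4) = 4.
No roots, so no linear factors.
Degree-2 irreducible divisors: test the 10 monic irreducibles of degree 2 over GF(5).
None of them divide m (all give nonzero remainder).
No irreducible factor of degree ≤ 2 exists, so m is irreducible over GF(5).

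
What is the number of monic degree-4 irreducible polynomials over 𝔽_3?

18

By the necklace-counting formula, N_3(4) = (1/4) Σ_{d|4} μ(4/d)·3^d.
Divisors of 4: 1, 2, 4; μ(4/d) for each: 0, -1, 1.
Σ = − 3^2 + 3^4 = 72.
N = 72/4 = 18.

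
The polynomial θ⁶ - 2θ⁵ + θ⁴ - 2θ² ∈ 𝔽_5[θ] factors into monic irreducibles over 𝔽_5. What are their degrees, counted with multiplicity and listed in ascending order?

Write f(θ) = θ⁶ - 2θ⁵ + θ⁴ - 2θ².
Roots in 𝔽_5: f(0) = 0 → root; f(1) = 3; f(2) = 3; f(3) = 1; f(4) = 2.
Linear factors from roots: (θ).
Complete factorization: f(θ) = (θ)^2·(θ² + θ + 1)·(θ² + 2θ - 2).
Factor degrees with multiplicity: 1 + 1 + 2 + 2 = 6.

1, 1, 2, 2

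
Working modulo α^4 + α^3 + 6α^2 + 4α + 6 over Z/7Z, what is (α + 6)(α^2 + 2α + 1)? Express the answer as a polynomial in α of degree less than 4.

α^3 + α^2 + 6α + 6

Multiply in Z/7Z[α]: (α + 6)·(α^2 + 2α + 1) = α^3 + α^2 + 6α + 6.
Reduced: α^3 + α^2 + 6α + 6.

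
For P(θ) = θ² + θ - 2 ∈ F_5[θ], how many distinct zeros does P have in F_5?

Evaluate at each of the 5 elements of F_5:
P(0) = 3; P(1) = 0 → root; P(2) = 4; P(3) = 0 → root; P(4) = 3.
Roots: {1, 3}.

2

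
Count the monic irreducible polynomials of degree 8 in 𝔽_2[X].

30

By the necklace-counting formula, N_2(8) = (1/8) Σ_{d|8} μ(8/d)·2^d.
Divisors of 8: 1, 2, 4, 8; μ(8/d) for each: 0, 0, -1, 1.
Σ = − 2^4 + 2^8 = 240.
N = 240/8 = 30.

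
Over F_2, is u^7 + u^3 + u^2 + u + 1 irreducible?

Write h(u) = u^7 + u^3 + u^2 + u + 1.
Check for roots in F_2: h(0) = 1; h(1) = 1.
No roots, so no linear factors.
Monic irreducibles of degree 2 over GF(2): u^2 + u + 1.
None of them divide h (all give nonzero remainder).
Monic irreducibles of degree 3 over GF(2): u^3 + u + 1, u^3 + u^2 + 1.
None of them divide h (all give nonzero remainder).
No irreducible factor of degree ≤ 3 exists, so h is irreducible over GF(2).

Yes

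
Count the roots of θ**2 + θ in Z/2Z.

2

Write h(θ) = θ**2 + θ.
Evaluate at each of the 2 elements of Z/2Z:
h(0) = 0 → root; h(1) = 0 → root.
Roots: {0, 1}.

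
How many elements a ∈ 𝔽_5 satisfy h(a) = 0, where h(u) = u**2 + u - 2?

Evaluate at each of the 5 elements of 𝔽_5:
h(0) = 3; h(1) = 0 → root; h(2) = 4; h(3) = 0 → root; h(4) = 3.
Roots: {1, 3}.

2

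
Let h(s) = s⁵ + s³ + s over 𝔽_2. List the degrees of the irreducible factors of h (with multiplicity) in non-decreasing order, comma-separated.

Roots in 𝔽_2: h(0) = 0 → root; h(1) = 1.
Linear factors from roots: (s).
Complete factorization: h(s) = (s)·(s² + s + 1)^2.
Factor degrees with multiplicity: 1 + 2 + 2 = 5.

1, 2, 2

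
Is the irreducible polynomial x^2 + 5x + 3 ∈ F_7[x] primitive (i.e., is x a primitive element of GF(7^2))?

Yes

Write f(x) = x^2 + 5x + 3.
|GF(7^2)^×| = 7^2 − 1 = 48. Prime factorization: 48 = 2^4·3.
f is primitive ⇔ x has order 48 in GF(7)[x]/(f), i.e. x^(48/q) ≠ 1 for each prime q | 48.
x^(24) mod f = 6.
x^(16) mod f = 2.
None equal 1, so x has full order 48; f is primitive.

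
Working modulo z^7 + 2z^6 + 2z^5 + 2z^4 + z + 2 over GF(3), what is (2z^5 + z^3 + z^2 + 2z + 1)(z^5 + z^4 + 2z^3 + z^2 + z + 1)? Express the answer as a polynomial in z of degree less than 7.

Multiply in GF(3)[z]: (2z^5 + z^3 + z^2 + 2z + 1)·(z^5 + z^4 + 2z^3 + z^2 + z + 1) = 2z^10 + 2z^9 + 2z^8 + z^7 + z^6 + 2z^5 + z^4 + z^2 + 1.
Reduce using z^7 ≡ z^6 + z^5 + z^4 + 2z + 1 (mod z^7 + 2z^6 + 2z^5 + 2z^4 + z + 2).
Reduced: z^6 + z^5 + 2z^4 + z^3 + 2z + 1.

z^6 + z^5 + 2z^4 + z^3 + 2z + 1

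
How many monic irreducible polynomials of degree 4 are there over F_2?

x^(2^4) − x is the product of all monic irreducibles of degree dividing 4; Möbius inversion gives N = (1/4) Σ μ(4/d)·2^d.
Divisors of 4: 1, 2, 4; μ(4/d) for each: 0, -1, 1.
Σ = − 2^2 + 2^4 = 12.
N = 12/4 = 3.

3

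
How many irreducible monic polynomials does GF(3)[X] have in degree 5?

The number of monic irreducibles of degree 5 over GF(3) is (1/5)·Σ_{d∣5} μ(5/d) 3^d.
Divisors of 5: 1, 5; μ(5/d) for each: -1, 1.
Σ = − 3^1 + 3^5 = 240.
N = 240/5 = 48.

48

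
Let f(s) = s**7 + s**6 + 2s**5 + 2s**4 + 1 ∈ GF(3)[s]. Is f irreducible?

Check for roots in GF(3): f(0) = 1; f(1) = 1; f(2) = 1.
No roots, so no linear factors.
Monic irreducibles of degree 2 over GF(3): s**2 + 1, s**2 + s + 2, s**2 + 2s + 2.
None of them divide f (all give nonzero remainder).
Degree-3 irreducible divisors: test the 8 monic irreducibles of degree 3 over GF(3).
None of them divide f (all give nonzero remainder).
No irreducible factor of degree ≤ 3 exists, so f is irreducible over GF(3).

Yes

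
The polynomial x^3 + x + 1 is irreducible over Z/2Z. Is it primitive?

Yes

Write f(x) = x^3 + x + 1.
|GF(2^3)^×| = 2^3 − 1 = 7. Prime factorization: 7 = 7.
f is primitive ⇔ x has order 7 in GF(2)[x]/(f), i.e. x^(7/q) ≠ 1 for each prime q | 7.
x^(1) mod f = x.
None equal 1, so x has full order 7; f is primitive.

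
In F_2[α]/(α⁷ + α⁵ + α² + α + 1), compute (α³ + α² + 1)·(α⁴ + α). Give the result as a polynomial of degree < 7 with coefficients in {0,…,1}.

Multiply in F_2[α]: (α³ + α² + 1)·(α⁴ + α) = α⁷ + α⁶ + α³ + α.
Reduce using α⁷ ≡ α⁵ + α² + α + 1 (mod α⁷ + α⁵ + α² + α + 1).
Reduced: α⁶ + α⁵ + α³ + α² + 1.

α^6 + α^5 + α^3 + α^2 + 1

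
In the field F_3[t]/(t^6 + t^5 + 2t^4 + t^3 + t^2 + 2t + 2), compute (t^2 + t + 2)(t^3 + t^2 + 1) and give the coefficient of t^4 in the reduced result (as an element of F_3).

2

Multiply in F_3[t]: (t^2 + t + 2)·(t^3 + t^2 + 1) = t^5 + 2t^4 + t + 2.
Reduced: t^5 + 2t^4 + t + 2.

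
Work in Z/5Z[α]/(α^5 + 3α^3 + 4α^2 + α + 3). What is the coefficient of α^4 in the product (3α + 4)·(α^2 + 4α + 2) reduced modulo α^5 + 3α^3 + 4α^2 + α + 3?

Multiply in Z/5Z[α]: (3α + 4)·(α^2 + 4α + 2) = 3α^3 + α^2 + 2α + 3.
Reduced: 3α^3 + α^2 + 2α + 3.

0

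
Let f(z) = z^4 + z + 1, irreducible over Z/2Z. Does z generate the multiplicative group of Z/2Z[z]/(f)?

|GF(2^4)^×| = 2^4 − 1 = 15. Prime factorization: 15 = 3·5.
f is primitive ⇔ z has order 15 in GF(2)[z]/(f), i.e. z^(15/q) ≠ 1 for each prime q | 15.
z^(5) mod f = z^2 + z.
z^(3) mod f = z^3.
None equal 1, so z has full order 15; f is primitive.

Yes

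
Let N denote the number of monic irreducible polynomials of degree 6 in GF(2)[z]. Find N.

9

By the necklace-counting formula, N_2(6) = (1/6) Σ_{d|6} μ(6/d)·2^d.
Divisors of 6: 1, 2, 3, 6; μ(6/d) for each: 1, -1, -1, 1.
Σ = 2^1 − 2^2 − 2^3 + 2^6 = 54.
N = 54/6 = 9.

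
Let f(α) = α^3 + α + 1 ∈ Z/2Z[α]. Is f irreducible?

Check for roots in Z/2Z: f(0) = 1; f(1) = 1.
No roots. A degree-3 polynomial over a field with no linear factor is irreducible.

Yes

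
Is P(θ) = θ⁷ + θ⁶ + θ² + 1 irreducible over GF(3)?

Check for roots in GF(3): P(0) = 1; P(1) = 1; P(2) = 2.
No roots, so no linear factors.
Monic irreducibles of degree 2 over GF(3): θ² + 1, θ² + θ - 1, θ² - θ - 1.
None of them divide P (all give nonzero remainder).
Degree-3 irreducible divisors: test the 8 monic irreducibles of degree 3 over GF(3).
None of them divide P (all give nonzero remainder).
No irreducible factor of degree ≤ 3 exists, so P is irreducible over GF(3).

Yes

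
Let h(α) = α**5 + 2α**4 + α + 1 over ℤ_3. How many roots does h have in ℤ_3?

0

Evaluate at each of the 3 elements of ℤ_3:
h(0) = 1; h(1) = 2; h(2) = 1.
No element is a root.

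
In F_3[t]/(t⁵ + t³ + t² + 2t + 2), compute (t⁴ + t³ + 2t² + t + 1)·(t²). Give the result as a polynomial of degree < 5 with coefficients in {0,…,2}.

t^4 + 2t^3 + t^2 + 2t + 1

Multiply in F_3[t]: (t⁴ + t³ + 2t² + t + 1)·(t²) = t⁶ + t⁵ + 2t⁴ + t³ + t².
Reduce using t⁵ ≡ 2t³ + 2t² + t + 1 (mod t⁵ + t³ + t² + 2t + 2).
Reduced: t⁴ + 2t³ + t² + 2t + 1.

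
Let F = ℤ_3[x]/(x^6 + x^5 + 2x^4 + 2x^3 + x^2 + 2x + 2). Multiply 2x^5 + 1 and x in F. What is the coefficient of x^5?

1

Multiply in ℤ_3[x]: (2x^5 + 1)·(x) = 2x^6 + x.
Reduce using x^6 ≡ 2x^5 + x^4 + x^3 + 2x^2 + x + 1 (mod x^6 + x^5 + 2x^4 + 2x^3 + x^2 + 2x + 2).
Reduced: x^5 + 2x^4 + 2x^3 + x^2 + 2.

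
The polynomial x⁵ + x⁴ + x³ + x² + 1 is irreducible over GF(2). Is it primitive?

Write f(x) = x⁵ + x⁴ + x³ + x² + 1.
|GF(2^5)^×| = 2^5 − 1 = 31. Prime factorization: 31 = 31.
f is primitive ⇔ x has order 31 in GF(2)[x]/(f), i.e. x^(31/q) ≠ 1 for each prime q | 31.
x^(1) mod f = x.
None equal 1, so x has full order 31; f is primitive.

Yes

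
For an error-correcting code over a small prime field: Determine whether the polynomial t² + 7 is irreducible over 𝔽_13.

Yes

Write m(t) = t² + 7.
Check each element of 𝔽_13 for a root: m(0)=7, m(1)=8, m(2)=11, m(3)=3, m(4)=10, m(5)=6, m(6)=4, m(7)=4, m(8)=6, m(9)=10, m(10)=3, m(11)=11, m(12)=8.
No roots. A degree-2 polynomial over a field with no linear factor is irreducible.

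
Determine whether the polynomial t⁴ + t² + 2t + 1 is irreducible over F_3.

Yes

Write m(t) = t⁴ + t² + 2t + 1.
Check for roots in F_3: m(0) = 1; m(1) = 2; m(2) = 1.
No roots, so no linear factors.
Monic irreducibles of degree 2 over GF(3): t² + 1, t² + t + 2, t² + 2t + 2.
None of them divide m (all give nonzero remainder).
No irreducible factor of degree ≤ 2 exists, so m is irreducible over GF(3).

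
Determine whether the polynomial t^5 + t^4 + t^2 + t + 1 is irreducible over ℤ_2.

Yes

Write g(t) = t^5 + t^4 + t^2 + t + 1.
Check for roots in ℤ_2: g(0) = 1; g(1) = 1.
No roots, so no linear factors.
Monic irreducibles of degree 2 over GF(2): t^2 + t + 1.
None of them divide g (all give nonzero remainder).
No irreducible factor of degree ≤ 2 exists, so g is irreducible over GF(2).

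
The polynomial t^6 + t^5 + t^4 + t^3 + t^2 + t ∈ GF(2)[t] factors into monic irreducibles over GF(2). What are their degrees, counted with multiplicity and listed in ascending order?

1, 1, 2, 2

Write h(t) = t^6 + t^5 + t^4 + t^3 + t^2 + t.
Roots in GF(2): h(0) = 0 → root; h(1) = 0 → root.
Linear factors from roots: (t), (t + 1).
Complete factorization: h(t) = (t)·(t + 1)·(t^2 + t + 1)^2.
Factor degrees with multiplicity: 1 + 1 + 2 + 2 = 6.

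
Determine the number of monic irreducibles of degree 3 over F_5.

40

By the necklace-counting formula, N_5(3) = (1/3) Σ_{d|3} μ(3/d)·5^d.
Divisors of 3: 1, 3; μ(3/d) for each: -1, 1.
Σ = − 5^1 + 5^3 = 120.
N = 120/3 = 40.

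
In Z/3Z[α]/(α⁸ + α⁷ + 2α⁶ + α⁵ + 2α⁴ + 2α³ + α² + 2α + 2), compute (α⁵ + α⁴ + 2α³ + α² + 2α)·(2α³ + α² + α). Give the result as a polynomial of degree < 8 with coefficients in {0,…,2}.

Multiply in Z/3Z[α]: (α⁵ + α⁴ + 2α³ + α² + 2α)·(2α³ + α² + α) = 2α⁸ + 2α⁵ + α⁴ + 2α².
Reduce using α⁸ ≡ 2α⁷ + α⁶ + 2α⁵ + α⁴ + α³ + 2α² + α + 1 (mod α⁸ + α⁷ + 2α⁶ + α⁵ + 2α⁴ + 2α³ + α² + 2α + 2).
Reduced: α⁷ + 2α⁶ + 2α³ + 2α + 2.

α^7 + 2α^6 + 2α^3 + 2α + 2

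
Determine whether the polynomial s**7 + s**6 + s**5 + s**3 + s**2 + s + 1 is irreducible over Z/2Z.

Yes

Write P(s) = s**7 + s**6 + s**5 + s**3 + s**2 + s + 1.
Check for roots in Z/2Z: P(0) = 1; P(1) = 1.
No roots, so no linear factors.
Monic irreducibles of degree 2 over GF(2): s**2 + s + 1.
None of them divide P (all give nonzero remainder).
Monic irreducibles of degree 3 over GF(2): s**3 + s + 1, s**3 + s**2 + 1.
None of them divide P (all give nonzero remainder).
No irreducible factor of degree ≤ 3 exists, so P is irreducible over GF(2).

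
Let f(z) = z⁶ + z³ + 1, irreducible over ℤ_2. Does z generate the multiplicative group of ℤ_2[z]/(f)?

|GF(2^6)^×| = 2^6 − 1 = 63. Prime factorization: 63 = 3^2·7.
f is primitive ⇔ z has order 63 in GF(2)[z]/(f), i.e. z^(63/q) ≠ 1 for each prime q | 63.
z^(21) mod f = z³.
z^(9) mod f = 1
Since z^(9) = 1, the order of z divides 9 < 63; not primitive.

No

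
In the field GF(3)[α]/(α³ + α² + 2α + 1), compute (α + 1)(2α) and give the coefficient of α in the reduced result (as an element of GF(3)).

Multiply in GF(3)[α]: (α + 1)·(2α) = 2α² + 2α.
Reduced: 2α² + 2α.

2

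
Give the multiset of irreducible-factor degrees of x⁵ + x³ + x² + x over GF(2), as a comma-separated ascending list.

1, 1, 3

Write g(x) = x⁵ + x³ + x² + x.
Roots in GF(2): g(0) = 0 → root; g(1) = 0 → root.
Linear factors from roots: (x), (x + 1).
Complete factorization: g(x) = (x)·(x + 1)·(x³ + x² + 1).
Factor degrees with multiplicity: 1 + 1 + 3 = 5.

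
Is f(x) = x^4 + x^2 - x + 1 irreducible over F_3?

Yes

Check for roots in F_3: f(0) = 1; f(1) = 2; f(2) = 1.
No roots, so no linear factors.
Monic irreducibles of degree 2 over GF(3): x^2 + 1, x^2 + x - 1, x^2 - x - 1.
None of them divide f (all give nonzero remainder).
No irreducible factor of degree ≤ 2 exists, so f is irreducible over GF(3).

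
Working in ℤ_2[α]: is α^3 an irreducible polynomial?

Write f(α) = α^3.
Check for roots in ℤ_2: f(0) = 0 → root; f(1) = 1.
f(0) = 0, so (α) divides f(α); f is reducible.

No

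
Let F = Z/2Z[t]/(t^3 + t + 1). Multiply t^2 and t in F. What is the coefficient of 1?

1

Multiply in Z/2Z[t]: (t^2)·(t) = t^3.
Reduce using t^3 ≡ t + 1 (mod t^3 + t + 1).
Reduced: t + 1.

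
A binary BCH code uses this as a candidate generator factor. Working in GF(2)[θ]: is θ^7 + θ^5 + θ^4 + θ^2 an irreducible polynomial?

Write m(θ) = θ^7 + θ^5 + θ^4 + θ^2.
Check for roots in GF(2): m(0) = 0 → root; m(1) = 0 → root.
m(0) = 0, so (θ) divides m(θ); m is reducible.

No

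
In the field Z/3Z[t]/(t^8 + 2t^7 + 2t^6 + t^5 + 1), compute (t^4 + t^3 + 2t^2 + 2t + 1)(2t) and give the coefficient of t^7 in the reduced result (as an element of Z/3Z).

Multiply in Z/3Z[t]: (t^4 + t^3 + 2t^2 + 2t + 1)·(2t) = 2t^5 + 2t^4 + t^3 + t^2 + 2t.
Reduced: 2t^5 + 2t^4 + t^3 + t^2 + 2t.

0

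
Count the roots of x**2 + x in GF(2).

2

Write h(x) = x**2 + x.
Evaluate at each of the 2 elements of GF(2):
h(0) = 0 → root; h(1) = 0 → root.
Roots: {0, 1}.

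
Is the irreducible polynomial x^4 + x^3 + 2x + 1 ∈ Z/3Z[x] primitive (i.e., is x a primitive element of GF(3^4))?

No

Write f(x) = x^4 + x^3 + 2x + 1.
|GF(3^4)^×| = 3^4 − 1 = 80. Prime factorization: 80 = 2^4·5.
f is primitive ⇔ x has order 80 in GF(3)[x]/(f), i.e. x^(80/q) ≠ 1 for each prime q | 80.
x^(40) mod f = 1
x^(16) mod f = 2x^2 + x + 1.
Since x^(40) = 1, the order of x divides 40 < 80; not primitive.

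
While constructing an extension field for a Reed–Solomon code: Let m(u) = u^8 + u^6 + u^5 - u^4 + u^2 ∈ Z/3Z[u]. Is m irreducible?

No

Check for roots in Z/3Z: m(0) = 0 → root; m(1) = 0 → root; m(2) = 1.
m(0) = 0, so (u) divides m(u); m is reducible.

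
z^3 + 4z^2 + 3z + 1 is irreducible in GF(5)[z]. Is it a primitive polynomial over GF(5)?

Write f(z) = z^3 + 4z^2 + 3z + 1.
|GF(5^3)^×| = 5^3 − 1 = 124. Prime factorization: 124 = 2^2·31.
f is primitive ⇔ z has order 124 in GF(5)[z]/(f), i.e. z^(124/q) ≠ 1 for each prime q | 124.
z^(62) mod f = 1
z^(4) mod f = 3z^2 + z + 4.
Since z^(62) = 1, the order of z divides 62 < 124; not primitive.

No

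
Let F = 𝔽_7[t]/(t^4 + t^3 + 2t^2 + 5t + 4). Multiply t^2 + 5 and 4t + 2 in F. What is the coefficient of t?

Multiply in 𝔽_7[t]: (t^2 + 5)·(4t + 2) = 4t^3 + 2t^2 + 6t + 3.
Reduced: 4t^3 + 2t^2 + 6t + 3.

6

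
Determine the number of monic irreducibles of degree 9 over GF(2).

x^(2^9) − x is the product of all monic irreducibles of degree dividing 9; Möbius inversion gives N = (1/9) Σ μ(9/d)·2^d.
Divisors of 9: 1, 3, 9; μ(9/d) for each: 0, -1, 1.
Σ = − 2^3 + 2^9 = 504.
N = 504/9 = 56.

56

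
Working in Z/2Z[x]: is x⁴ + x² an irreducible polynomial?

No

Write f(x) = x⁴ + x².
Check for roots in Z/2Z: f(0) = 0 → root; f(1) = 0 → root.
f(0) = 0, so (x) divides f(x); f is reducible.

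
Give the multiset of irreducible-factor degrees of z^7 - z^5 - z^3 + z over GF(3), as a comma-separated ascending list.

Write h(z) = z^7 - z^5 - z^3 + z.
Roots in GF(3): h(0) = 0 → root; h(1) = 0 → root; h(2) = 0 → root.
Linear factors from roots: (z), (z - 1), (z + 1).
Complete factorization: h(z) = (z)·(z + 1)^2·(z - 1)^2·(z^2 + 1).
Factor degrees with multiplicity: 1 + 1 + 1 + 1 + 1 + 2 = 7.

1, 1, 1, 1, 1, 2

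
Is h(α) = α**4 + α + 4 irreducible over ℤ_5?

Yes

Check for roots in ℤ_5: h(0) = 4; h(1) = 1; h(2) = 2; h(3) = 3; h(4) = 4.
No roots, so no linear factors.
Degree-2 irreducible divisors: test the 10 monic irreducibles of degree 2 over GF(5).
None of them divide h (all give nonzero remainder).
No irreducible factor of degree ≤ 2 exists, so h is irreducible over GF(5).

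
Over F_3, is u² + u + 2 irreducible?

Yes

Write f(u) = u² + u + 2.
Check for roots in F_3: f(0) = 2; f(1) = 1; f(2) = 2.
No roots. A degree-2 polynomial over a field with no linear factor is irreducible.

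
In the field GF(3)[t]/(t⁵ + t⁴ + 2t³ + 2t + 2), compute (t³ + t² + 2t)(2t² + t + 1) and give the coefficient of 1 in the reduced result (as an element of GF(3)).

2

Multiply in GF(3)[t]: (t³ + t² + 2t)·(2t² + t + 1) = 2t⁵ + 2t.
Reduce using t⁵ ≡ 2t⁴ + t³ + t + 1 (mod t⁵ + t⁴ + 2t³ + 2t + 2).
Reduced: t⁴ + 2t³ + t + 2.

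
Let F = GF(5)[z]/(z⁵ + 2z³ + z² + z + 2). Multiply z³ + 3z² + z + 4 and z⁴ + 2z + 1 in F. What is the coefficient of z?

4

Multiply in GF(5)[z]: (z³ + 3z² + z + 4)·(z⁴ + 2z + 1) = z⁷ + 3z⁶ + z⁵ + z⁴ + 2z³ + 4z + 4.
Reduce using z⁵ ≡ 3z³ + 4z² + 4z + 3 (mod z⁵ + 2z³ + z² + z + 2).
Reduced: 4z⁴ + z² + 4z + 1.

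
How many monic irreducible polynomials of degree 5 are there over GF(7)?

By the necklace-counting formula, N_7(5) = (1/5) Σ_{d|5} μ(5/d)·7^d.
Divisors of 5: 1, 5; μ(5/d) for each: -1, 1.
Σ = − 7^1 + 7^5 = 16800.
N = 16800/5 = 3360.

3360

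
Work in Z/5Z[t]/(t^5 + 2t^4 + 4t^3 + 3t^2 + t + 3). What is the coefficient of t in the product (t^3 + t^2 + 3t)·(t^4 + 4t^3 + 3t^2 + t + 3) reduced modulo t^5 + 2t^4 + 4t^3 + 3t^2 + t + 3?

Multiply in Z/5Z[t]: (t^3 + t^2 + 3t)·(t^4 + 4t^3 + 3t^2 + t + 3) = t^7 + t^4 + 3t^3 + t^2 + 4t.
Reduce using t^5 ≡ 3t^4 + t^3 + 2t^2 + 4t + 2 (mod t^5 + 2t^4 + 4t^3 + 3t^2 + t + 3).
Reduced: t^4 + 3t^3.

0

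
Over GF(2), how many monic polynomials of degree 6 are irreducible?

x^(2^6) − x is the product of all monic irreducibles of degree dividing 6; Möbius inversion gives N = (1/6) Σ μ(6/d)·2^d.
Divisors of 6: 1, 2, 3, 6; μ(6/d) for each: 1, -1, -1, 1.
Σ = 2^1 − 2^2 − 2^3 + 2^6 = 54.
N = 54/6 = 9.

9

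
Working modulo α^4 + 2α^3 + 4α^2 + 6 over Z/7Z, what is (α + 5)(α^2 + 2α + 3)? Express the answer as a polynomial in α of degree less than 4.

Multiply in Z/7Z[α]: (α + 5)·(α^2 + 2α + 3) = α^3 + 6α + 1.
Reduced: α^3 + 6α + 1.

α^3 + 6α + 1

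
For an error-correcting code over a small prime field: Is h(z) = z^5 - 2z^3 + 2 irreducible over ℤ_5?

Check for roots in ℤ_5: h(0) = 2; h(1) = 1; h(2) = 3; h(3) = 1; h(4) = 3.
No roots, so no linear factors.
Degree-2 irreducible divisors: test the 10 monic irreducibles of degree 2 over GF(5).
None of them divide h (all give nonzero remainder).
No irreducible factor of degree ≤ 2 exists, so h is irreducible over GF(5).

Yes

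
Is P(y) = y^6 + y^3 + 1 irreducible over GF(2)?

Yes

Check for roots in GF(2): P(0) = 1; P(1) = 1.
No roots, so no linear factors.
Monic irreducibles of degree 2 over GF(2): y^2 + y + 1.
None of them divide P (all give nonzero remainder).
Monic irreducibles of degree 3 over GF(2): y^3 + y + 1, y^3 + y^2 + 1.
None of them divide P (all give nonzero remainder).
No irreducible factor of degree ≤ 3 exists, so P is irreducible over GF(2).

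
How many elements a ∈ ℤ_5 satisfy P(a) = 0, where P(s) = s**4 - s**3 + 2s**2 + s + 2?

3

Evaluate at each of the 5 elements of ℤ_5:
P(0) = 2; P(1) = 0 → root; P(2) = 0 → root; P(3) = 2; P(4) = 0 → root.
Roots: {1, 2, 4}.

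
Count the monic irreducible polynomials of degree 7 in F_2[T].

Gauss's count: N_{2}(7) = (1/7) Σ_{d|7} μ(7/d)·2^d.
Divisors of 7: 1, 7; μ(7/d) for each: -1, 1.
Σ = − 2^1 + 2^7 = 126.
N = 126/7 = 18.

18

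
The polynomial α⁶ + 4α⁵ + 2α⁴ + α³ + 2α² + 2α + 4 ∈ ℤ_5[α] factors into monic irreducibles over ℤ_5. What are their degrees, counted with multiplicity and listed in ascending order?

Write f(α) = α⁶ + 4α⁵ + 2α⁴ + α³ + 2α² + 2α + 4.
Roots in ℤ_5: f(0) = 4; f(1) = 1; f(2) = 3; f(3) = 3; f(4) = 2.
Complete factorization: f(α) = (α² + 2α + 4)·(α⁴ + 2α³ + 4α² + 1).
Factor degrees with multiplicity: 2 + 4 = 6.

2, 4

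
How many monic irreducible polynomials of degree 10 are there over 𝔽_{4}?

104754

The number of monic irreducibles of degree 10 over GF(4) is (1/10)·Σ_{d∣10} μ(10/d) 4^d.
Divisors of 10: 1, 2, 5, 10; μ(10/d) for each: 1, -1, -1, 1.
Σ = 4^1 − 4^2 − 4^5 + 4^10 = 1047540.
N = 1047540/10 = 104754.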